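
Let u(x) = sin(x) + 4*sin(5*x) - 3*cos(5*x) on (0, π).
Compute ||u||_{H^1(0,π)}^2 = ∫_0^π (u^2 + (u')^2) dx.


||u||_{H^1(0,π)}^2 = 326*π

u'(x) = 15*sin(5*x) + cos(x) + 20*cos(5*x).
Expand u² and (u')² and integrate term by term on (0, π), using: for integers n ≥ 1, ∫_0^π sin²(nx) dx = ∫_0^π cos²(nx) dx = π/2; for n ≠ n', ∫_0^π sin(nx)sin(n'x) dx = ∫_0^π cos(nx)cos(n'x) dx = 0; and by product-to-sum, ∫_0^π sin(nx)cos(n'x) dx = ½∫_0^π [sin((n+n')x) + sin((n−n')x)] dx, which is 0 when n+n' is even and 2n/(n²−n'²) when n+n' is odd (it need not vanish on (0, π)).
  u² squared terms: (-3)²·∫cos(5x)² dx = 9·π/2 = 9*π/2;  (4)²·∫sin(5x)² dx = 16·π/2 = 8*π;  (1)²·∫sin(x)² dx = 1·π/2 = π/2.
  u² cross terms: 2·(-3)·(4)·∫cos(5x)·sin(5x) dx = -24·(0) = 0;  2·(-3)·(1)·∫cos(5x)·sin(x) dx = -6·(0) = 0;  2·(4)·(1)·∫sin(5x)·sin(x) dx = 8·(0) = 0.
  So ∫_0^π u² dx = 9*π/2 + 8*π + π/2 + 0 + 0 + 0 = 13*π.
  (u')² squared terms: (15)²·∫sin(5x)² dx = 225·π/2 = 225*π/2;  (20)²·∫cos(5x)² dx = 400·π/2 = 200*π;  (1)²·∫cos(x)² dx = 1·π/2 = π/2.
  (u')² cross terms: 2·(15)·(20)·∫sin(5x)·cos(5x) dx = 600·(0) = 0;  2·(15)·(1)·∫sin(5x)·cos(x) dx = 30·(0) = 0;  2·(20)·(1)·∫cos(5x)·cos(x) dx = 40·(0) = 0.
  So ∫_0^π (u')² dx = 225*π/2 + 200*π + π/2 + 0 + 0 + 0 = 313*π.
||u||_{H^1}^2 = (13*π) + (313*π) = 326*π.


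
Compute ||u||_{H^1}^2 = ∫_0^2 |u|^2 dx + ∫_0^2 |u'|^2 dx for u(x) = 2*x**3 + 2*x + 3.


||u||_{H^1}^2 = 55378/105

The H^1 norm (squared) on an interval (0, L) is
  ||u||_{H^1}^2 = ∫_0^L u(x)^2 dx + ∫_0^L u'(x)^2 dx.
Compute u'(x) = 6*x**2 + 2.
Then u(x)^2 = 4*x**6 + 8*x**4 + 12*x**3 + 4*x**2 + 12*x + 9 and u'(x)^2 = 36*x**4 + 24*x**2 + 4.
Integrate each monomial from 0 to 2 using ∫_0^2 c·x^n dx = c·2^(n+1)/(n+1):
  ∫_0^2 u(x)^2 dx = ∫_0^2 (4*x^6 + 8*x^4 + 12*x^3 + 4*x^2 + 12*x + 9) dx. Term by term:
    ∫_0^2 4*x^6 dx = 512/7;  ∫_0^2 8*x^4 dx = 256/5;  ∫_0^2 12*x^3 dx = 48;
    ∫_0^2 4*x^2 dx = 32/3;  ∫_0^2 12*x dx = 24;  ∫_0^2 9 dx = 18.
  Sum: 512/7 + 256/5 + 48 + 32/3 + 24 + 18 = 23626/105.
  ∫_0^2 u'(x)^2 dx = ∫_0^2 (36*x^4 + 24*x^2 + 4) dx. Term by term:
    ∫_0^2 36*x^4 dx = 1152/5;  ∫_0^2 24*x^2 dx = 64;  ∫_0^2 4 dx = 8.
  Sum: 1152/5 + 64 + 8 = 1512/5.
Adding: ||u||_{H^1}^2 = 23626/105 + 1512/5 = 55378/105.


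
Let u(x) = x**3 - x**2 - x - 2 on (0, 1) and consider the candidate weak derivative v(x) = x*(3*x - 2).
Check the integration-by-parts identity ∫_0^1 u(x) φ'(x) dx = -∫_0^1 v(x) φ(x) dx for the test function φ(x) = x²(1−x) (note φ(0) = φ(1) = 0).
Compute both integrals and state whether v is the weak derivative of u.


LHS = 1/12, RHS = 0. No, v is not the weak derivative of u.

u(x) = x**3 - x**2 - x - 2, classical derivative u'(x) = 3*x**2 - 2*x - 1.
φ(x) = x²(1−x), so φ'(x) = x*(2 - 3*x).
Note φ(0) = φ(1) = 0, so the boundary term u·φ vanishes.
LHS = ∫_0^1 u(x) φ'(x) dx = ∫_0^1 (-3*x^5 + 5*x^4 + x^3 + 4*x^2 - 4*x) dx. Term by term:
  ∫_0^1 -3*x^5 dx = -1/2;  ∫_0^1 5*x^4 dx = 1;  ∫_0^1 x^3 dx = 1/4;
  ∫_0^1 4*x^2 dx = 4/3;  ∫_0^1 -4*x dx = -2.
Sum: -1/2 + 1 + 1/4 + 4/3 − 2 = 1/12.
So LHS = 1/12.
∫_0^1 v(x) φ(x) dx = ∫_0^1 (-3*x^5 + 5*x^4 - 2*x^3) dx. Term by term:
  ∫_0^1 -3*x^5 dx = -1/2;  ∫_0^1 5*x^4 dx = 1;  ∫_0^1 -2*x^3 dx = -1/2.
Sum: -1/2 + 1 − 1/2 = 0.
So RHS = -∫_0^1 v(x) φ(x) dx = 0.
LHS − RHS = 1/12 ≠ 0, so the identity fails.
(For a valid weak derivative the identity must hold for EVERY test function, in particular this one. The failure shows v is NOT the weak derivative of u.)
Correct weak derivative would be u'(x) = 3*x**2 - 2*x - 1.


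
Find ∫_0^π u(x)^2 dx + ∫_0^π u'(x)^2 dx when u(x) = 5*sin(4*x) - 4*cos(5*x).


||u||_{H^1(0,π)}^2 = 8320/9 + 841*π/2

u'(x) = 20*sin(5*x) + 20*cos(4*x).
Expand u² and (u')² and integrate term by term on (0, π), using: for integers n ≥ 1, ∫_0^π sin²(nx) dx = ∫_0^π cos²(nx) dx = π/2; for n ≠ n', ∫_0^π sin(nx)sin(n'x) dx = ∫_0^π cos(nx)cos(n'x) dx = 0; and by product-to-sum, ∫_0^π sin(nx)cos(n'x) dx = ½∫_0^π [sin((n+n')x) + sin((n−n')x)] dx, which is 0 when n+n' is even and 2n/(n²−n'²) when n+n' is odd (it need not vanish on (0, π)).
  u² squared terms: (-4)²·∫cos(5x)² dx = 16·π/2 = 8*π;  (5)²·∫sin(4x)² dx = 25·π/2 = 25*π/2.
  u² cross terms: 2·(-4)·(5)·∫cos(5x)·sin(4x) dx = -40·(-8/9) = 320/9.
  So ∫_0^π u² dx = 8*π + 25*π/2 + 320/9 = 320/9 + 41*π/2.
  (u')² squared terms: (20)²·∫cos(4x)² dx = 400·π/2 = 200*π;  (20)²·∫sin(5x)² dx = 400·π/2 = 200*π.
  (u')² cross terms: 2·(20)·(20)·∫cos(4x)·sin(5x) dx = 800·(10/9) = 8000/9.
  So ∫_0^π (u')² dx = 200*π + 200*π + 8000/9 = 8000/9 + 400*π.
||u||_{H^1}^2 = (320/9 + 41*π/2) + (8000/9 + 400*π) = 8320/9 + 841*π/2.


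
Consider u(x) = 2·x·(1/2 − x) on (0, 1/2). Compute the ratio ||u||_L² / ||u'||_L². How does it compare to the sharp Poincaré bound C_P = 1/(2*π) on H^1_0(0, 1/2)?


||u||_L² / ||u'||_L² = sqrt(10)/20 < C_P = 1/(2*π).

u(x) = 2·x·(1/2 − x), so u'(x) = 1 - 4*x.
u(x) = 2·x·(1/2 − x) vanishes at x = 0 and x = 1/2, so u ∈ H^1_0(0, 1/2). Differentiate via the product rule and integrate the resulting polynomials term by term.
  ∫_0^1/2 u² dx = ∫_0^1/2 (4*x^4 - 4*x^3 + x^2) dx. Term by term:
    ∫_0^1/2 4*x^4 dx = 1/40;  ∫_0^1/2 -4*x^3 dx = -1/16;  ∫_0^1/2 x^2 dx = 1/24.
  Sum: 1/40 − 1/16 + 1/24 = 1/240.
  ∫_0^1/2 (u')² dx = ∫_0^1/2 (16*x^2 - 8*x + 1) dx. Term by term:
    ∫_0^1/2 16*x^2 dx = 2/3;  ∫_0^1/2 -8*x dx = -1;  ∫_0^1/2 1 dx = 1/2.
  Sum: 2/3 − 1 + 1/2 = 1/6.
∫_0^1/2 u² dx = 1/240, so ||u||_L² = sqrt(15)/60.
∫_0^1/2 (u')² dx = 1/6, so ||u'||_L² = sqrt(6)/6.
Ratio ||u||_L² / ||u'||_L² = sqrt(10)/20.
Sharp Poincaré constant on H^1_0(0, 1/2) is C_P = L/π = 1/(2*π), achieved by sin(2*π·x).
A polynomial bump cannot attain the sharp Poincaré constant (only the first sine eigenfunction does), so the ratio is strictly less than C_P, consistent with ||u||_L² ≤ C_P ||u'||_L².


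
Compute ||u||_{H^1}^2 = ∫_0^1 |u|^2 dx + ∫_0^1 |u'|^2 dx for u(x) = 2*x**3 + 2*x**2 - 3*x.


||u||_{H^1}^2 = 1033/105

The H^1 norm (squared) on an interval (0, L) is
  ||u||_{H^1}^2 = ∫_0^L u(x)^2 dx + ∫_0^L u'(x)^2 dx.
Compute u'(x) = 6*x**2 + 4*x - 3.
Then u(x)^2 = 4*x**6 + 8*x**5 - 8*x**4 - 12*x**3 + 9*x**2 and u'(x)^2 = 36*x**4 + 48*x**3 - 20*x**2 - 24*x + 9.
Integrate each monomial from 0 to 1 using ∫_0^1 c·x^n dx = c·1^(n+1)/(n+1):
  ∫_0^1 u(x)^2 dx = ∫_0^1 (4*x^6 + 8*x^5 - 8*x^4 - 12*x^3 + 9*x^2) dx. Term by term:
    ∫_0^1 4*x^6 dx = 4/7;  ∫_0^1 8*x^5 dx = 4/3;  ∫_0^1 -8*x^4 dx = -8/5;
    ∫_0^1 -12*x^3 dx = -3;  ∫_0^1 9*x^2 dx = 3.
  Sum: 4/7 + 4/3 − 8/5 − 3 + 3 = 32/105.
  ∫_0^1 u'(x)^2 dx = ∫_0^1 (36*x^4 + 48*x^3 - 20*x^2 - 24*x + 9) dx. Term by term:
    ∫_0^1 36*x^4 dx = 36/5;  ∫_0^1 48*x^3 dx = 12;  ∫_0^1 -20*x^2 dx = -20/3;
    ∫_0^1 -24*x dx = -12;  ∫_0^1 9 dx = 9.
  Sum: 36/5 + 12 − 20/3 − 12 + 9 = 143/15.
Adding: ||u||_{H^1}^2 = 32/105 + 143/15 = 1033/105.


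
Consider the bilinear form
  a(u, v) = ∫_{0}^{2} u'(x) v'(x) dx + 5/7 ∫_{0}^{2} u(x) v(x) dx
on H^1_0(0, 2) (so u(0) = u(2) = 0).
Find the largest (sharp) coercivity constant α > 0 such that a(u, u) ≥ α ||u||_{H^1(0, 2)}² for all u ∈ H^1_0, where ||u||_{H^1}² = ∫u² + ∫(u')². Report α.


α = (20/7 + π^2)/(4 + π^2)

Coercivity of a(·,·) on H^1_0(0, 2) means a(u, u) ≥ α ||u||_{H^1}² for every u ∈ H^1_0.
The interval has length L = 2, and Poincaré/coercivity depend only on L. Here a(u, u) = ∫(u')² + (5/7)·∫u².
Here 0 < c = 5/7 < 1. The condition a(u,u) ≥ α||u||_{H^1}² reads (1−α)∫(u')² ≥ (α−c)∫u². Any admissible α is ≤ 1 (rapidly oscillating u have ∫u²/∫(u')² → 0), and α = 1 would force 0 ≥ (1−c)∫u², impossible since c < 1; so 1−α > 0. By the sharp Poincaré inequality on H^1_0 of an interval of length L, ∫(u')² ≥ (π/L)²∫u² with equality for the first sine mode sin(π(x−x₀)/L) (x₀ the left endpoint), so the inequality holds for all u iff (1−α)(π/L)² ≥ α − c, i.e. α ≤ ((π/L)² + c)/((π/L)² + 1) = (1 + c(L/π)²)/(1 + (L/π)²). With (π/L)² = π^2/4 and c = 5/7, the largest admissible constant is α = ((π/L)² + c)/((π/L)² + 1).
Simplifying, α = (20/7 + π^2)/(4 + π^2).


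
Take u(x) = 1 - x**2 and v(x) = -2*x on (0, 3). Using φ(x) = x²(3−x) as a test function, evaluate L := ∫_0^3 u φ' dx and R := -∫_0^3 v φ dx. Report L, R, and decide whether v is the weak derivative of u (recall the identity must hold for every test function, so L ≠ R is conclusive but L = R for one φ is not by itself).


LHS = 243/10, RHS = 243/10. Yes, v = u' weakly.

u(x) = 1 - x**2, classical derivative u'(x) = -2*x.
φ(x) = x²(3−x), so φ'(x) = 3*x*(2 - x).
Note φ(0) = φ(3) = 0, so the boundary term u·φ vanishes.
LHS = ∫_0^3 u(x) φ'(x) dx = ∫_0^3 (3*x^4 - 6*x^3 - 3*x^2 + 6*x) dx. Term by term:
  ∫_0^3 3*x^4 dx = 729/5;  ∫_0^3 -6*x^3 dx = -243/2;  ∫_0^3 -3*x^2 dx = -27;
  ∫_0^3 6*x dx = 27.
Sum: 729/5 − 243/2 − 27 + 27 = 243/10.
So LHS = 243/10.
∫_0^3 v(x) φ(x) dx = ∫_0^3 (2*x^4 - 6*x^3) dx. Term by term:
  ∫_0^3 2*x^4 dx = 486/5;  ∫_0^3 -6*x^3 dx = -243/2.
Sum: 486/5 − 243/2 = -243/10.
So RHS = -∫_0^3 v(x) φ(x) dx = 243/10.
LHS = RHS, so the identity holds for this test φ.
Moreover u is smooth here and v(x) = u'(x) = -2*x pointwise, so the identity holds for every test function. Hence v is the weak derivative of u.


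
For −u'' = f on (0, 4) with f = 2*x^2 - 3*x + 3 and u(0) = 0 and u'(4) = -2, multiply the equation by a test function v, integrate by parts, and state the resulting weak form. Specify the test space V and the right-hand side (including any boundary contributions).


V = {v ∈ H^1(0, 4) : v(0) = 0} (test functions vanish at x = 0 where u is specified); weak form: ∫_0^4 u'v' dx = ∫_0^4 (2*x^2 - 3*x + 3) v dx − 2·v(4) for all v ∈ V.

Multiply both sides by a test function v and integrate from 0 to 4:
  ∫_0^4 −u''(x) v(x) dx = ∫_0^4 f(x) v(x) dx.
Integrate the LHS by parts once:
  ∫_0^4 −u'' v dx = −[u'(x) v(x)]_0^4 + ∫_0^4 u'(x) v'(x) dx.
Thus ∫_0^4 u'(x) v'(x) dx = ∫_0^4 f(x) v(x) dx + [u'(x) v(x)]_0^4.
Choose V so that boundary terms are either known or forced to vanish.
Mixed BC: u(0) = 0 (Dirichlet) and u'(4) = -2 (Neumann). Define V = {v ∈ H^1(0, 4) : v(0) = 0}. Then [u' v]_0^4 = u'(4)·v(4) − u'(0)·0 = − 2·v(4).
Weak formulation: find u (satisfying any essential BC) such that ∫_0^4 u'(x) v'(x) dx = ∫_0^4 f v dx − 2·v(4) for all v ∈ V (Dirichlet at 0 absorbed into V; Neumann datum at x = 4 contributes the boundary term).
Substituting f(x) = 2*x^2 - 3*x + 3, the right-hand side is ∫_0^4 (2*x^2 - 3*x + 3) v dx − 2·v(4).


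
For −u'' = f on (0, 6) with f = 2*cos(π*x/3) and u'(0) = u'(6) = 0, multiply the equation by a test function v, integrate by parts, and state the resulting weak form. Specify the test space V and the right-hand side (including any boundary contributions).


V = H^1(0, 6) (no boundary constraint on v; u is determined up to an additive constant); weak form: ∫_0^6 u'v' dx = ∫_0^6 (2*cos(π*x/3)) v dx for all v ∈ V.

Multiply both sides by a test function v and integrate from 0 to 6:
  ∫_0^6 −u''(x) v(x) dx = ∫_0^6 f(x) v(x) dx.
Integrate the LHS by parts once:
  ∫_0^6 −u'' v dx = −[u'(x) v(x)]_0^6 + ∫_0^6 u'(x) v'(x) dx.
Thus ∫_0^6 u'(x) v'(x) dx = ∫_0^6 f(x) v(x) dx + [u'(x) v(x)]_0^6.
Choose V so that boundary terms are either known or forced to vanish.
u has homogeneous Neumann: u'(0) = u'(6) = 0. So [u' v]_0^6 = 0·v(6) − 0·v(0) = 0 for any v; take V = H^1(0, 6).
Weak formulation: find u (satisfying any essential BC) such that ∫_0^6 u'(x) v'(x) dx = ∫_0^6 f v dx for all v ∈ V (homogeneous Neumann, so boundary terms vanish).
Substituting f(x) = 2*cos(π*x/3), the right-hand side is ∫_0^6 (2*cos(π*x/3)) v dx.
Compatibility check (pure Neumann): taking v ≡ 1 ∈ V gives 0 = ∫_0^6 f dx + (0) − (0), i.e. ∫_0^6 f dx must equal u'(0) − u'(6) = 0. Indeed ∫_0^6 (2*cos(π*x/3)) dx = 0, so the data are compatible. The solution is then unique only up to an additive constant (fix it e.g. by requiring ∫_0^6 u dx = 0).


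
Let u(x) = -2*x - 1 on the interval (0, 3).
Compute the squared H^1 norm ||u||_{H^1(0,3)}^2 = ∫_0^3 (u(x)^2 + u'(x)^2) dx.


||u||_{H^1}^2 = 69

The H^1 norm (squared) on an interval (0, L) is
  ||u||_{H^1}^2 = ∫_0^L u(x)^2 dx + ∫_0^L u'(x)^2 dx.
Compute u'(x) = -2.
Then u(x)^2 = 4*x**2 + 4*x + 1 and u'(x)^2 = 4.
Integrate each monomial from 0 to 3 using ∫_0^3 c·x^n dx = c·3^(n+1)/(n+1):
  ∫_0^3 u(x)^2 dx = ∫_0^3 (4*x^2 + 4*x + 1) dx. Term by term:
    ∫_0^3 4*x^2 dx = 36;  ∫_0^3 4*x dx = 18;  ∫_0^3 1 dx = 3.
  Sum: 36 + 18 + 3 = 57.
  ∫_0^3 u'(x)^2 dx = ∫_0^3 (4) dx. Term by term:
    ∫_0^3 4 dx = 12.
Adding: ||u||_{H^1}^2 = 57 + 12 = 69.


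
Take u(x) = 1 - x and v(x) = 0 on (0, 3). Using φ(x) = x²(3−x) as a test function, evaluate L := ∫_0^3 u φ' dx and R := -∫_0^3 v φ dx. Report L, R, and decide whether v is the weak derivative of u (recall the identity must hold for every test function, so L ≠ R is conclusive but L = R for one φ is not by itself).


LHS = 27/4, RHS = 0. No, v is not the weak derivative of u.

u(x) = 1 - x, classical derivative u'(x) = -1.
φ(x) = x²(3−x), so φ'(x) = 3*x*(2 - x).
Note φ(0) = φ(3) = 0, so the boundary term u·φ vanishes.
LHS = ∫_0^3 u(x) φ'(x) dx = ∫_0^3 (3*x^3 - 9*x^2 + 6*x) dx. Term by term:
  ∫_0^3 3*x^3 dx = 243/4;  ∫_0^3 -9*x^2 dx = -81;  ∫_0^3 6*x dx = 27.
Sum: 243/4 − 81 + 27 = 27/4.
So LHS = 27/4.
∫_0^3 v(x) φ(x) dx = ∫_0^3 (0) dx. Term by term:
  ∫_0^3 0 dx = 0.
So RHS = -∫_0^3 v(x) φ(x) dx = 0.
LHS − RHS = 27/4 ≠ 0, so the identity fails.
(For a valid weak derivative the identity must hold for EVERY test function, in particular this one. The failure shows v is NOT the weak derivative of u.)
Correct weak derivative would be u'(x) = -1.


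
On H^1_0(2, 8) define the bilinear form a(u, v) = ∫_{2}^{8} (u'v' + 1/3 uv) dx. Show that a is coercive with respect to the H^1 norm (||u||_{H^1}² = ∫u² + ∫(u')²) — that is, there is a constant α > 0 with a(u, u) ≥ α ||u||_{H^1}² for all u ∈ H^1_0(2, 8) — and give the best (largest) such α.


α = (π^2 + 12)/(π^2 + 36)

Coercivity of a(·,·) on H^1_0(2, 8) means a(u, u) ≥ α ||u||_{H^1}² for every u ∈ H^1_0.
The interval has length L = 6, and Poincaré/coercivity depend only on L. Here a(u, u) = ∫(u')² + (1/3)·∫u².
Here 0 < c = 1/3 < 1. The condition a(u,u) ≥ α||u||_{H^1}² reads (1−α)∫(u')² ≥ (α−c)∫u². Any admissible α is ≤ 1 (rapidly oscillating u have ∫u²/∫(u')² → 0), and α = 1 would force 0 ≥ (1−c)∫u², impossible since c < 1; so 1−α > 0. By the sharp Poincaré inequality on H^1_0 of an interval of length L, ∫(u')² ≥ (π/L)²∫u² with equality for the first sine mode sin(π(x−x₀)/L) (x₀ the left endpoint), so the inequality holds for all u iff (1−α)(π/L)² ≥ α − c, i.e. α ≤ ((π/L)² + c)/((π/L)² + 1) = (1 + c(L/π)²)/(1 + (L/π)²). With (π/L)² = π^2/36 and c = 1/3, the largest admissible constant is α = ((π/L)² + c)/((π/L)² + 1).
Simplifying, α = (π^2 + 12)/(π^2 + 36).


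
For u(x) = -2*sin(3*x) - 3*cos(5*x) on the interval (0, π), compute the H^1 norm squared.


||u||_{H^1(0,π)}^2 = 137*π

u'(x) = 15*sin(5*x) - 6*cos(3*x).
Expand u² and (u')² and integrate term by term on (0, π), using: for integers n ≥ 1, ∫_0^π sin²(nx) dx = ∫_0^π cos²(nx) dx = π/2; for n ≠ n', ∫_0^π sin(nx)sin(n'x) dx = ∫_0^π cos(nx)cos(n'x) dx = 0; and by product-to-sum, ∫_0^π sin(nx)cos(n'x) dx = ½∫_0^π [sin((n+n')x) + sin((n−n')x)] dx, which is 0 when n+n' is even and 2n/(n²−n'²) when n+n' is odd (it need not vanish on (0, π)).
  u² squared terms: (-3)²·∫cos(5x)² dx = 9·π/2 = 9*π/2;  (-2)²·∫sin(3x)² dx = 4·π/2 = 2*π.
  u² cross terms: 2·(-3)·(-2)·∫cos(5x)·sin(3x) dx = 12·(0) = 0.
  So ∫_0^π u² dx = 9*π/2 + 2*π + 0 = 13*π/2.
  (u')² squared terms: (-6)²·∫cos(3x)² dx = 36·π/2 = 18*π;  (15)²·∫sin(5x)² dx = 225·π/2 = 225*π/2.
  (u')² cross terms: 2·(-6)·(15)·∫cos(3x)·sin(5x) dx = -180·(0) = 0.
  So ∫_0^π (u')² dx = 18*π + 225*π/2 + 0 = 261*π/2.
||u||_{H^1}^2 = (13*π/2) + (261*π/2) = 137*π.


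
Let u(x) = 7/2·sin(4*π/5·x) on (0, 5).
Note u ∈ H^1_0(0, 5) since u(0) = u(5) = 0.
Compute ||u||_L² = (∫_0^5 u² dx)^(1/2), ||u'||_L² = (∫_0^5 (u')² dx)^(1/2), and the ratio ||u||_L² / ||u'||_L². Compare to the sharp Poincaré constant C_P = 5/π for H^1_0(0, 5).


||u||_L² / ||u'||_L² = 5/(4*π) < C_P = 5/π.

u(x) = 7/2·sin(4*π/5·x), so u'(x) = 14*π*cos(4*π*x/5)/5.
Writing u(x) = A·sin(kπx/L) with A = 7/2 and k = 4, use ∫_0^L sin²(kπx/L) dx = L/2 and ∫_0^L cos²(kπx/L) dx = L/2.
u² = 49/4·sin²(4*π/5·x) and (u')² = 196*π^2/25·cos²(4*π/5·x), and each of sin², cos² integrates to L/2 = 5/2 over (0, 5).
∫_0^5 u² dx = 245/8, so ||u||_L² = 7*sqrt(10)/4.
∫_0^5 (u')² dx = 98*π^2/5, so ||u'||_L² = 7*sqrt(10)*π/5.
Ratio ||u||_L² / ||u'||_L² = 5/(4*π).
Sharp Poincaré constant on H^1_0(0, 5) is C_P = L/π = 5/π, achieved by sin(π/5·x).
This is the k = 4 harmonic; the ratio L/(kπ) is strictly less than C_P = L/π, consistent with the sharp inequality ||u||_L² ≤ C_P ||u'||_L².


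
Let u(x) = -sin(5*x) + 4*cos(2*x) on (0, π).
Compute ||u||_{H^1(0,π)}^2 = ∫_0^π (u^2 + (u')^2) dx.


||u||_{H^1(0,π)}^2 = -400/21 + 53*π

u'(x) = -8*sin(2*x) - 5*cos(5*x).
Expand u² and (u')² and integrate term by term on (0, π), using: for integers n ≥ 1, ∫_0^π sin²(nx) dx = ∫_0^π cos²(nx) dx = π/2; for n ≠ n', ∫_0^π sin(nx)sin(n'x) dx = ∫_0^π cos(nx)cos(n'x) dx = 0; and by product-to-sum, ∫_0^π sin(nx)cos(n'x) dx = ½∫_0^π [sin((n+n')x) + sin((n−n')x)] dx, which is 0 when n+n' is even and 2n/(n²−n'²) when n+n' is odd (it need not vanish on (0, π)).
  u² squared terms: (-1)²·∫sin(5x)² dx = 1·π/2 = π/2;  (4)²·∫cos(2x)² dx = 16·π/2 = 8*π.
  u² cross terms: 2·(-1)·(4)·∫sin(5x)·cos(2x) dx = -8·(10/21) = -80/21.
  So ∫_0^π u² dx = π/2 + 8*π − 80/21 = -80/21 + 17*π/2.
  (u')² squared terms: (-8)²·∫sin(2x)² dx = 64·π/2 = 32*π;  (-5)²·∫cos(5x)² dx = 25·π/2 = 25*π/2.
  (u')² cross terms: 2·(-8)·(-5)·∫sin(2x)·cos(5x) dx = 80·(-4/21) = -320/21.
  So ∫_0^π (u')² dx = 32*π + 25*π/2 − 320/21 = -320/21 + 89*π/2.
||u||_{H^1}^2 = (-80/21 + 17*π/2) + (-320/21 + 89*π/2) = -400/21 + 53*π.


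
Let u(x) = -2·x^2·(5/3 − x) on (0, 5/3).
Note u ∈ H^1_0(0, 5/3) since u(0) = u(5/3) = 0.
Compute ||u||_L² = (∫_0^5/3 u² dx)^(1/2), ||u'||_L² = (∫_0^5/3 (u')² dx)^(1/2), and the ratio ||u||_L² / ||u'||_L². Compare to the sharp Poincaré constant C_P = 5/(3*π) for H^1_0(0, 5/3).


||u||_L² / ||u'||_L² = 5*sqrt(14)/42 < C_P = 5/(3*π).

u(x) = -2·x^2·(5/3 − x), so u'(x) = 2*x*(9*x - 10)/3.
u(x) = -2·x^2·(5/3 − x) vanishes at x = 0 and x = 5/3, so u ∈ H^1_0(0, 5/3). Differentiate via the product rule and integrate the resulting polynomials term by term.
  ∫_0^5/3 u² dx = ∫_0^5/3 (4*x^6 - 40*x^5/3 + 100*x^4/9) dx. Term by term:
    ∫_0^5/3 4*x^6 dx = 312500/15309;  ∫_0^5/3 -40*x^5/3 dx = -312500/6561;  ∫_0^5/3 100*x^4/9 dx = 62500/2187.
  Sum: 312500/15309 − 312500/6561 + 62500/2187 = 62500/45927.
  ∫_0^5/3 (u')² dx = ∫_0^5/3 (36*x^4 - 80*x^3 + 400*x^2/9) dx. Term by term:
    ∫_0^5/3 36*x^4 dx = 2500/27;  ∫_0^5/3 -80*x^3 dx = -12500/81;  ∫_0^5/3 400*x^2/9 dx = 50000/729.
  Sum: 2500/27 − 12500/81 + 50000/729 = 5000/729.
∫_0^5/3 u² dx = 62500/45927, so ||u||_L² = 250*sqrt(7)/567.
∫_0^5/3 (u')² dx = 5000/729, so ||u'||_L² = 50*sqrt(2)/27.
Ratio ||u||_L² / ||u'||_L² = 5*sqrt(14)/42.
Sharp Poincaré constant on H^1_0(0, 5/3) is C_P = L/π = 5/(3*π), achieved by sin(3*π/5·x).
A polynomial bump cannot attain the sharp Poincaré constant (only the first sine eigenfunction does), so the ratio is strictly less than C_P, consistent with ||u||_L² ≤ C_P ||u'||_L².


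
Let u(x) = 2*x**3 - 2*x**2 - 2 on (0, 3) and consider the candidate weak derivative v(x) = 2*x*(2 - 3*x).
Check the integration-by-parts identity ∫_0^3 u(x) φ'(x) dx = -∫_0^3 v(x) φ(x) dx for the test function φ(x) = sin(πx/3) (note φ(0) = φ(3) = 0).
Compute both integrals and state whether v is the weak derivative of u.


LHS = -126/π + 648/π^3, RHS = -648/π^3 + 126/π. No, v is not the weak derivative of u.

u(x) = 2*x**3 - 2*x**2 - 2, classical derivative u'(x) = 6*x**2 - 4*x.
φ(x) = sin(πx/3), so φ'(x) = π*cos(π*x/3)/3.
Note φ(0) = φ(3) = 0, so the boundary term u·φ vanishes.
LHS = ∫_0^3 u(x) φ'(x) dx = ∫_0^3 (2*π*x^3*cos(π*x/3)/3 - 2*π*x^2*cos(π*x/3)/3 - 2*π*cos(π*x/3)/3) dx. Term by term:
  ∫_0^3 -2*π*cos(π*x/3)/3 dx = 0;  ∫_0^3 -2*π*x^2*cos(π*x/3)/3 dx = 36/π;  ∫_0^3 2*π*x^3*cos(π*x/3)/3 dx = -162/π + 648/π^3.
Sum: 0 + 36/π + -162/π + 648/π^3 = -126/π + 648/π^3.
So LHS = -126/π + 648/π^3.
∫_0^3 v(x) φ(x) dx = ∫_0^3 (-6*x^2*sin(π*x/3) + 4*x*sin(π*x/3)) dx. Term by term:
  ∫_0^3 -6*x^2*sin(π*x/3) dx = -162/π + 648/π^3;  ∫_0^3 4*x*sin(π*x/3) dx = 36/π.
Sum: -162/π + 648/π^3 + 36/π = -126/π + 648/π^3.
So RHS = -∫_0^3 v(x) φ(x) dx = -648/π^3 + 126/π.
LHS − RHS = -252/π + 1296/π^3 ≠ 0, so the identity fails.
(For a valid weak derivative the identity must hold for EVERY test function, in particular this one. The failure shows v is NOT the weak derivative of u.)
Correct weak derivative would be u'(x) = 6*x**2 - 4*x.


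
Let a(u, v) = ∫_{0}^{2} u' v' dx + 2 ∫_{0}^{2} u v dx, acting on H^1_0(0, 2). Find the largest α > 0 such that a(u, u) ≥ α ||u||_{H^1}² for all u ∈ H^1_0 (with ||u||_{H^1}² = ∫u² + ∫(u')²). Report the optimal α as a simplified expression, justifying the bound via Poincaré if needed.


α = 1

Coercivity of a(·,·) on H^1_0(0, 2) means a(u, u) ≥ α ||u||_{H^1}² for every u ∈ H^1_0.
The interval has length L = 2, and Poincaré/coercivity depend only on L. Here a(u, u) = ∫(u')² + (2)·∫u².
Here c = 2 ≥ 1, so a(u,u) = ∫(u')² + c∫u² ≥ ∫(u')² + ∫u² = ||u||_{H^1}², i.e. α = 1 works. No larger α is possible: a(u,u) ≥ α||u||_{H^1}² means (1−α)∫(u')² ≥ (α−c)∫u², and for the modes u_n = sin(nπ(x−x₀)/L) (x₀ the left endpoint) one has ∫u_n²/∫(u_n')² = (L/(nπ))² → 0, so a(u_n,u_n)/||u_n||_{H^1}² → 1. Hence the optimal constant is α = 1.
Therefore α = 1.


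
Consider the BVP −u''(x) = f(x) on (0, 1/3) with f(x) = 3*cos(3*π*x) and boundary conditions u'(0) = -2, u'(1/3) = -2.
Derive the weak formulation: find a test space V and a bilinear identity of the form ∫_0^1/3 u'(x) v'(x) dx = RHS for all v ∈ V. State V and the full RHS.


V = H^1(0, 1/3) (v unrestricted at boundary; u is determined up to an additive constant); weak form: ∫_0^1/3 u'v' dx = ∫_0^1/3 (3*cos(3*π*x)) v dx − 2·v(1/3) + 2·v(0) for all v ∈ V.

Multiply both sides by a test function v and integrate from 0 to 1/3:
  ∫_0^1/3 −u''(x) v(x) dx = ∫_0^1/3 f(x) v(x) dx.
Integrate the LHS by parts once:
  ∫_0^1/3 −u'' v dx = −[u'(x) v(x)]_0^1/3 + ∫_0^1/3 u'(x) v'(x) dx.
Thus ∫_0^1/3 u'(x) v'(x) dx = ∫_0^1/3 f(x) v(x) dx + [u'(x) v(x)]_0^1/3.
Choose V so that boundary terms are either known or forced to vanish.
u has inhomogeneous Neumann u'(0) = -2, u'(1/3) = -2. [u' v]_0^1/3 = (-2)·v(1/3) − (-2)·v(0) = − 2·v(1/3) + 2·v(0). Take V = H^1(0, 1/3); boundary term becomes part of RHS.
Weak formulation: find u (satisfying any essential BC) such that ∫_0^1/3 u'(x) v'(x) dx = ∫_0^1/3 f v dx − 2·v(1/3) + 2·v(0) for all v ∈ V (Neumann data are natural BCs: they enter the RHS as boundary terms).
Substituting f(x) = 3*cos(3*π*x), the right-hand side is ∫_0^1/3 (3*cos(3*π*x)) v dx − 2·v(1/3) + 2·v(0).
Compatibility check (pure Neumann): taking v ≡ 1 ∈ V gives 0 = ∫_0^1/3 f dx + (-2) − (-2), i.e. ∫_0^1/3 f dx must equal u'(0) − u'(1/3) = 0. Indeed ∫_0^1/3 (3*cos(3*π*x)) dx = 0, so the data are compatible. The solution is then unique only up to an additive constant (fix it e.g. by requiring ∫_0^1/3 u dx = 0).


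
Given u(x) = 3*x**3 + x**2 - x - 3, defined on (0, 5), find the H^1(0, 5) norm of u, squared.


||u||_{H^1}^2 = 3472450/21

The H^1 norm (squared) on an interval (0, L) is
  ||u||_{H^1}^2 = ∫_0^L u(x)^2 dx + ∫_0^L u'(x)^2 dx.
Compute u'(x) = 9*x**2 + 2*x - 1.
Then u(x)^2 = 9*x**6 + 6*x**5 - 5*x**4 - 20*x**3 - 5*x**2 + 6*x + 9 and u'(x)^2 = 81*x**4 + 36*x**3 - 14*x**2 - 4*x + 1.
Integrate each monomial from 0 to 5 using ∫_0^5 c·x^n dx = c·5^(n+1)/(n+1):
  ∫_0^5 u(x)^2 dx = ∫_0^5 (9*x^6 + 6*x^5 - 5*x^4 - 20*x^3 - 5*x^2 + 6*x + 9) dx. Term by term:
    ∫_0^5 9*x^6 dx = 703125/7;  ∫_0^5 6*x^5 dx = 15625;  ∫_0^5 -5*x^4 dx = -3125;
    ∫_0^5 -20*x^3 dx = -3125;  ∫_0^5 -5*x^2 dx = -625/3;  ∫_0^5 6*x dx = 75;
    ∫_0^5 9 dx = 45.
  Sum: 703125/7 + 15625 − 3125 − 3125 − 625/3 + 75 + 45 = 2304395/21.
  ∫_0^5 u'(x)^2 dx = ∫_0^5 (81*x^4 + 36*x^3 - 14*x^2 - 4*x + 1) dx. Term by term:
    ∫_0^5 81*x^4 dx = 50625;  ∫_0^5 36*x^3 dx = 5625;  ∫_0^5 -14*x^2 dx = -1750/3;
    ∫_0^5 -4*x dx = -50;  ∫_0^5 1 dx = 5.
  Sum: 50625 + 5625 − 1750/3 − 50 + 5 = 166865/3.
Adding: ||u||_{H^1}^2 = 2304395/21 + 166865/3 = 3472450/21.


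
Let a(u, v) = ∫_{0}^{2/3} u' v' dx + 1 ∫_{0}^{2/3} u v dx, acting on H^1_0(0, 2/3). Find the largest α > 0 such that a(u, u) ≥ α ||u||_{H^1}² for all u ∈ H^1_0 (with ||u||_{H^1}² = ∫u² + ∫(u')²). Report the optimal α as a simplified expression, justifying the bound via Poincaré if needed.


α = 1

Coercivity of a(·,·) on H^1_0(0, 2/3) means a(u, u) ≥ α ||u||_{H^1}² for every u ∈ H^1_0.
The interval has length L = 2/3, and Poincaré/coercivity depend only on L. Here a(u, u) = ∫(u')² + (1)·∫u².
Here c = 1 ≥ 1, so a(u,u) = ∫(u')² + c∫u² ≥ ∫(u')² + ∫u² = ||u||_{H^1}², i.e. α = 1 works. No larger α is possible: a(u,u) ≥ α||u||_{H^1}² means (1−α)∫(u')² ≥ (α−c)∫u², and for the modes u_n = sin(nπ(x−x₀)/L) (x₀ the left endpoint) one has ∫u_n²/∫(u_n')² = (L/(nπ))² → 0, so a(u_n,u_n)/||u_n||_{H^1}² → 1. Hence the optimal constant is α = 1.
Therefore α = 1.


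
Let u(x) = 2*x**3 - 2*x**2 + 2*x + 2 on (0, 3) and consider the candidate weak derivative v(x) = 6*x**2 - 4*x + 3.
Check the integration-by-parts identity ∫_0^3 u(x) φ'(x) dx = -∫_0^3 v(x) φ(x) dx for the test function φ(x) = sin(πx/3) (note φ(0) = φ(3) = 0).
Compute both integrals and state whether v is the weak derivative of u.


LHS = -138/π + 648/π^3, RHS = -144/π + 648/π^3. No, v is not the weak derivative of u.

u(x) = 2*x**3 - 2*x**2 + 2*x + 2, classical derivative u'(x) = 6*x**2 - 4*x + 2.
φ(x) = sin(πx/3), so φ'(x) = π*cos(π*x/3)/3.
Note φ(0) = φ(3) = 0, so the boundary term u·φ vanishes.
LHS = ∫_0^3 u(x) φ'(x) dx = ∫_0^3 (2*π*x^3*cos(π*x/3)/3 - 2*π*x^2*cos(π*x/3)/3 + 2*π*x*cos(π*x/3)/3 + 2*π*cos(π*x/3)/3) dx. Term by term:
  ∫_0^3 2*π*cos(π*x/3)/3 dx = 0;  ∫_0^3 -2*π*x^2*cos(π*x/3)/3 dx = 36/π;  ∫_0^3 2*π*x*cos(π*x/3)/3 dx = -12/π;
  ∫_0^3 2*π*x^3*cos(π*x/3)/3 dx = -162/π + 648/π^3.
Sum: 0 + 36/π − 12/π + -162/π + 648/π^3 = -138/π + 648/π^3.
So LHS = -138/π + 648/π^3.
∫_0^3 v(x) φ(x) dx = ∫_0^3 (6*x^2*sin(π*x/3) - 4*x*sin(π*x/3) + 3*sin(π*x/3)) dx. Term by term:
  ∫_0^3 3*sin(π*x/3) dx = 18/π;  ∫_0^3 -4*x*sin(π*x/3) dx = -36/π;  ∫_0^3 6*x^2*sin(π*x/3) dx = -648/π^3 + 162/π.
Sum: 18/π − 36/π + -648/π^3 + 162/π = -648/π^3 + 144/π.
So RHS = -∫_0^3 v(x) φ(x) dx = -144/π + 648/π^3.
LHS − RHS = 6/π ≠ 0, so the identity fails.
(For a valid weak derivative the identity must hold for EVERY test function, in particular this one. The failure shows v is NOT the weak derivative of u.)
Correct weak derivative would be u'(x) = 6*x**2 - 4*x + 2.


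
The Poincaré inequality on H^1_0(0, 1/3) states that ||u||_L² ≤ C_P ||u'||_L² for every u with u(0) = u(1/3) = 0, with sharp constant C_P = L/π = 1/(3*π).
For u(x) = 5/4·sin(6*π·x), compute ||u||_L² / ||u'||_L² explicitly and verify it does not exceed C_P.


||u||_L² / ||u'||_L² = 1/(6*π) < C_P = 1/(3*π).

u(x) = 5/4·sin(6*π·x), so u'(x) = 15*π*cos(6*π*x)/2.
Writing u(x) = A·sin(kπx/L) with A = 5/4 and k = 2, use ∫_0^L sin²(kπx/L) dx = L/2 and ∫_0^L cos²(kπx/L) dx = L/2.
u² = 25/16·sin²(6*π·x) and (u')² = 225*π^2/4·cos²(6*π·x), and each of sin², cos² integrates to L/2 = 1/6 over (0, 1/3).
∫_0^1/3 u² dx = 25/96, so ||u||_L² = 5*sqrt(6)/24.
∫_0^1/3 (u')² dx = 75*π^2/8, so ||u'||_L² = 5*sqrt(6)*π/4.
Ratio ||u||_L² / ||u'||_L² = 1/(6*π).
Sharp Poincaré constant on H^1_0(0, 1/3) is C_P = L/π = 1/(3*π), achieved by sin(3*π·x).
This is the k = 2 harmonic; the ratio L/(kπ) is strictly less than C_P = L/π, consistent with the sharp inequality ||u||_L² ≤ C_P ||u'||_L².


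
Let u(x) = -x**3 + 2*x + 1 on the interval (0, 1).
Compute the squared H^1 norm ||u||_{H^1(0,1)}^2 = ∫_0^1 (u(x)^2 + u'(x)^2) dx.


||u||_{H^1}^2 = 209/42

The H^1 norm (squared) on an interval (0, L) is
  ||u||_{H^1}^2 = ∫_0^L u(x)^2 dx + ∫_0^L u'(x)^2 dx.
Compute u'(x) = 2 - 3*x**2.
Then u(x)^2 = x**6 - 4*x**4 - 2*x**3 + 4*x**2 + 4*x + 1 and u'(x)^2 = 9*x**4 - 12*x**2 + 4.
Integrate each monomial from 0 to 1 using ∫_0^1 c·x^n dx = c·1^(n+1)/(n+1):
  ∫_0^1 u(x)^2 dx = ∫_0^1 (x^6 - 4*x^4 - 2*x^3 + 4*x^2 + 4*x + 1) dx. Term by term:
    ∫_0^1 x^6 dx = 1/7;  ∫_0^1 -4*x^4 dx = -4/5;  ∫_0^1 -2*x^3 dx = -1/2;
    ∫_0^1 4*x^2 dx = 4/3;  ∫_0^1 4*x dx = 2;  ∫_0^1 1 dx = 1.
  Sum: 1/7 − 4/5 − 1/2 + 4/3 + 2 + 1 = 667/210.
  ∫_0^1 u'(x)^2 dx = ∫_0^1 (9*x^4 - 12*x^2 + 4) dx. Term by term:
    ∫_0^1 9*x^4 dx = 9/5;  ∫_0^1 -12*x^2 dx = -4;  ∫_0^1 4 dx = 4.
  Sum: 9/5 − 4 + 4 = 9/5.
Adding: ||u||_{H^1}^2 = 667/210 + 9/5 = 209/42.


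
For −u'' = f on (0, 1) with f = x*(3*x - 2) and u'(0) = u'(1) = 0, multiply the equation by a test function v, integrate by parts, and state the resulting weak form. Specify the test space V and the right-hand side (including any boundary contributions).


V = H^1(0, 1) (no boundary constraint on v; u is determined up to an additive constant); weak form: ∫_0^1 u'v' dx = ∫_0^1 (x*(3*x - 2)) v dx for all v ∈ V.

Multiply both sides by a test function v and integrate from 0 to 1:
  ∫_0^1 −u''(x) v(x) dx = ∫_0^1 f(x) v(x) dx.
Integrate the LHS by parts once:
  ∫_0^1 −u'' v dx = −[u'(x) v(x)]_0^1 + ∫_0^1 u'(x) v'(x) dx.
Thus ∫_0^1 u'(x) v'(x) dx = ∫_0^1 f(x) v(x) dx + [u'(x) v(x)]_0^1.
Choose V so that boundary terms are either known or forced to vanish.
u has homogeneous Neumann: u'(0) = u'(1) = 0. So [u' v]_0^1 = 0·v(1) − 0·v(0) = 0 for any v; take V = H^1(0, 1).
Weak formulation: find u (satisfying any essential BC) such that ∫_0^1 u'(x) v'(x) dx = ∫_0^1 f v dx for all v ∈ V (homogeneous Neumann, so boundary terms vanish).
Substituting f(x) = x*(3*x - 2), the right-hand side is ∫_0^1 (x*(3*x - 2)) v dx.
Compatibility check (pure Neumann): taking v ≡ 1 ∈ V gives 0 = ∫_0^1 f dx + (0) − (0), i.e. ∫_0^1 f dx must equal u'(0) − u'(1) = 0. Indeed ∫_0^1 (x*(3*x - 2)) dx = 0, so the data are compatible. The solution is then unique only up to an additive constant (fix it e.g. by requiring ∫_0^1 u dx = 0).


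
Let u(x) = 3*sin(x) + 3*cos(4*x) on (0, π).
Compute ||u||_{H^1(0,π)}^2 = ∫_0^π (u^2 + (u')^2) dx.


||u||_{H^1(0,π)}^2 = -204/5 + 171*π/2

u'(x) = -12*sin(4*x) + 3*cos(x).
Expand u² and (u')² and integrate term by term on (0, π), using: for integers n ≥ 1, ∫_0^π sin²(nx) dx = ∫_0^π cos²(nx) dx = π/2; for n ≠ n', ∫_0^π sin(nx)sin(n'x) dx = ∫_0^π cos(nx)cos(n'x) dx = 0; and by product-to-sum, ∫_0^π sin(nx)cos(n'x) dx = ½∫_0^π [sin((n+n')x) + sin((n−n')x)] dx, which is 0 when n+n' is even and 2n/(n²−n'²) when n+n' is odd (it need not vanish on (0, π)).
  u² squared terms: (3)²·∫cos(4x)² dx = 9·π/2 = 9*π/2;  (3)²·∫sin(x)² dx = 9·π/2 = 9*π/2.
  u² cross terms: 2·(3)·(3)·∫cos(4x)·sin(x) dx = 18·(-2/15) = -12/5.
  So ∫_0^π u² dx = 9*π/2 + 9*π/2 − 12/5 = -12/5 + 9*π.
  (u')² squared terms: (-12)²·∫sin(4x)² dx = 144·π/2 = 72*π;  (3)²·∫cos(x)² dx = 9·π/2 = 9*π/2.
  (u')² cross terms: 2·(-12)·(3)·∫sin(4x)·cos(x) dx = -72·(8/15) = -192/5.
  So ∫_0^π (u')² dx = 72*π + 9*π/2 − 192/5 = -192/5 + 153*π/2.
||u||_{H^1}^2 = (-12/5 + 9*π) + (-192/5 + 153*π/2) = -204/5 + 171*π/2.


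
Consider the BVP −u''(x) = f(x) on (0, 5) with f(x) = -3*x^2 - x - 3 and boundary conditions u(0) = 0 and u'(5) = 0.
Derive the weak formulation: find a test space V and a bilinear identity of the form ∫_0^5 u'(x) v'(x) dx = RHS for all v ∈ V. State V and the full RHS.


V = {v ∈ H^1(0, 5) : v(0) = 0} (test functions vanish at x = 0 where u is specified); weak form: ∫_0^5 u'v' dx = ∫_0^5 (-3*x^2 - x - 3) v dx for all v ∈ V.

Multiply both sides by a test function v and integrate from 0 to 5:
  ∫_0^5 −u''(x) v(x) dx = ∫_0^5 f(x) v(x) dx.
Integrate the LHS by parts once:
  ∫_0^5 −u'' v dx = −[u'(x) v(x)]_0^5 + ∫_0^5 u'(x) v'(x) dx.
Thus ∫_0^5 u'(x) v'(x) dx = ∫_0^5 f(x) v(x) dx + [u'(x) v(x)]_0^5.
Choose V so that boundary terms are either known or forced to vanish.
Mixed BC: u(0) = 0 (Dirichlet) and u'(5) = 0 (Neumann). Define V = {v ∈ H^1(0, 5) : v(0) = 0}. Then [u' v]_0^5 = u'(5)·v(5) − u'(0)·0 = 0.
Weak formulation: find u (satisfying any essential BC) such that ∫_0^5 u'(x) v'(x) dx = ∫_0^5 f v dx for all v ∈ V (Dirichlet at 0 absorbed into V; the Neumann datum at x = 5 is zero, so no boundary term remains).
Substituting f(x) = -3*x^2 - x - 3, the right-hand side is ∫_0^5 (-3*x^2 - x - 3) v dx.


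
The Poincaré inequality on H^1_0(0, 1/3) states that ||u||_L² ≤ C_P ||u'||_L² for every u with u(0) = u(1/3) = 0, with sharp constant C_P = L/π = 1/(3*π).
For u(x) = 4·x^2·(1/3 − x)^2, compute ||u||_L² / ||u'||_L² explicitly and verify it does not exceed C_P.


||u||_L² / ||u'||_L² = sqrt(3)/18 < C_P = 1/(3*π).

u(x) = 4·x^2·(1/3 − x)^2, so u'(x) = 8*x*(3*x - 1)*(6*x - 1)/9.
u(x) = 4·x^2·(1/3 − x)^2 vanishes at x = 0 and x = 1/3, so u ∈ H^1_0(0, 1/3). Differentiate via the product rule and integrate the resulting polynomials term by term.
  ∫_0^1/3 u² dx = ∫_0^1/3 (16*x^8 - 64*x^7/3 + 32*x^6/3 - 64*x^5/27 + 16*x^4/81) dx. Term by term:
    ∫_0^1/3 16*x^8 dx = 16/177147;  ∫_0^1/3 -64*x^7/3 dx = -8/19683;  ∫_0^1/3 32*x^6/3 dx = 32/45927;
    ∫_0^1/3 -64*x^5/27 dx = -32/59049;  ∫_0^1/3 16*x^4/81 dx = 16/98415.
  Sum: 16/177147 − 8/19683 + 32/45927 − 32/59049 + 16/98415 = 8/6200145.
  ∫_0^1/3 (u')² dx = ∫_0^1/3 (256*x^6 - 256*x^5 + 832*x^4/9 - 128*x^3/9 + 64*x^2/81) dx. Term by term:
    ∫_0^1/3 256*x^6 dx = 256/15309;  ∫_0^1/3 -256*x^5 dx = -128/2187;  ∫_0^1/3 832*x^4/9 dx = 832/10935;
    ∫_0^1/3 -128*x^3/9 dx = -32/729;  ∫_0^1/3 64*x^2/81 dx = 64/6561.
  Sum: 256/15309 − 128/2187 + 832/10935 − 32/729 + 64/6561 = 32/229635.
∫_0^1/3 u² dx = 8/6200145, so ||u||_L² = 2*sqrt(210)/25515.
∫_0^1/3 (u')² dx = 32/229635, so ||u'||_L² = 4*sqrt(70)/2835.
Ratio ||u||_L² / ||u'||_L² = sqrt(3)/18.
Sharp Poincaré constant on H^1_0(0, 1/3) is C_P = L/π = 1/(3*π), achieved by sin(3*π·x).
A polynomial bump cannot attain the sharp Poincaré constant (only the first sine eigenfunction does), so the ratio is strictly less than C_P, consistent with ||u||_L² ≤ C_P ||u'||_L².


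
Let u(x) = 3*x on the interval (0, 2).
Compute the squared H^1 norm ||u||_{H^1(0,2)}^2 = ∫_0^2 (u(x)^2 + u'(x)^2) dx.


||u||_{H^1}^2 = 42

The H^1 norm (squared) on an interval (0, L) is
  ||u||_{H^1}^2 = ∫_0^L u(x)^2 dx + ∫_0^L u'(x)^2 dx.
Compute u'(x) = 3.
Then u(x)^2 = 9*x**2 and u'(x)^2 = 9.
Integrate each monomial from 0 to 2 using ∫_0^2 c·x^n dx = c·2^(n+1)/(n+1):
  ∫_0^2 u(x)^2 dx = ∫_0^2 (9*x^2) dx. Term by term:
    ∫_0^2 9*x^2 dx = 24.
  ∫_0^2 u'(x)^2 dx = ∫_0^2 (9) dx. Term by term:
    ∫_0^2 9 dx = 18.
Adding: ||u||_{H^1}^2 = 24 + 18 = 42.


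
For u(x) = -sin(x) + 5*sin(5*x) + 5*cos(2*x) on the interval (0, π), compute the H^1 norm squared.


||u||_{H^1(0,π)}^2 = 3200/21 + 777*π/2

u'(x) = -10*sin(2*x) - cos(x) + 25*cos(5*x).
Expand u² and (u')² and integrate term by term on (0, π), using: for integers n ≥ 1, ∫_0^π sin²(nx) dx = ∫_0^π cos²(nx) dx = π/2; for n ≠ n', ∫_0^π sin(nx)sin(n'x) dx = ∫_0^π cos(nx)cos(n'x) dx = 0; and by product-to-sum, ∫_0^π sin(nx)cos(n'x) dx = ½∫_0^π [sin((n+n')x) + sin((n−n')x)] dx, which is 0 when n+n' is even and 2n/(n²−n'²) when n+n' is odd (it need not vanish on (0, π)).
  u² squared terms: (-1)²·∫sin(x)² dx = 1·π/2 = π/2;  (5)²·∫cos(2x)² dx = 25·π/2 = 25*π/2;  (5)²·∫sin(5x)² dx = 25·π/2 = 25*π/2.
  u² cross terms: 2·(-1)·(5)·∫sin(x)·cos(2x) dx = -10·(-2/3) = 20/3;  2·(-1)·(5)·∫sin(x)·sin(5x) dx = -10·(0) = 0;  2·(5)·(5)·∫cos(2x)·sin(5x) dx = 50·(10/21) = 500/21.
  So ∫_0^π u² dx = π/2 + 25*π/2 + 25*π/2 + 20/3 + 0 + 500/21 = 640/21 + 51*π/2.
  (u')² squared terms: (-1)²·∫cos(x)² dx = 1·π/2 = π/2;  (-10)²·∫sin(2x)² dx = 100·π/2 = 50*π;  (25)²·∫cos(5x)² dx = 625·π/2 = 625*π/2.
  (u')² cross terms: 2·(-1)·(-10)·∫cos(x)·sin(2x) dx = 20·(4/3) = 80/3;  2·(-1)·(25)·∫cos(x)·cos(5x) dx = -50·(0) = 0;  2·(-10)·(25)·∫sin(2x)·cos(5x) dx = -500·(-4/21) = 2000/21.
  So ∫_0^π (u')² dx = π/2 + 50*π + 625*π/2 + 80/3 + 0 + 2000/21 = 2560/21 + 363*π.
||u||_{H^1}^2 = (640/21 + 51*π/2) + (2560/21 + 363*π) = 3200/21 + 777*π/2.


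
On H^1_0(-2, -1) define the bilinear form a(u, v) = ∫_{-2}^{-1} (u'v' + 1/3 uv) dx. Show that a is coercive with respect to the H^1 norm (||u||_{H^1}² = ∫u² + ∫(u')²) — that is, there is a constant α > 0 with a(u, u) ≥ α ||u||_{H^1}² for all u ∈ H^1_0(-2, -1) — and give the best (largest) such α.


α = (1/3 + π^2)/(1 + π^2)

Coercivity of a(·,·) on H^1_0(-2, -1) means a(u, u) ≥ α ||u||_{H^1}² for every u ∈ H^1_0.
The interval has length L = 1, and Poincaré/coercivity depend only on L. Here a(u, u) = ∫(u')² + (1/3)·∫u².
Here 0 < c = 1/3 < 1. The condition a(u,u) ≥ α||u||_{H^1}² reads (1−α)∫(u')² ≥ (α−c)∫u². Any admissible α is ≤ 1 (rapidly oscillating u have ∫u²/∫(u')² → 0), and α = 1 would force 0 ≥ (1−c)∫u², impossible since c < 1; so 1−α > 0. By the sharp Poincaré inequality on H^1_0 of an interval of length L, ∫(u')² ≥ (π/L)²∫u² with equality for the first sine mode sin(π(x−x₀)/L) (x₀ the left endpoint), so the inequality holds for all u iff (1−α)(π/L)² ≥ α − c, i.e. α ≤ ((π/L)² + c)/((π/L)² + 1) = (1 + c(L/π)²)/(1 + (L/π)²). With (π/L)² = π^2 and c = 1/3, the largest admissible constant is α = ((π/L)² + c)/((π/L)² + 1).
Simplifying, α = (1/3 + π^2)/(1 + π^2).


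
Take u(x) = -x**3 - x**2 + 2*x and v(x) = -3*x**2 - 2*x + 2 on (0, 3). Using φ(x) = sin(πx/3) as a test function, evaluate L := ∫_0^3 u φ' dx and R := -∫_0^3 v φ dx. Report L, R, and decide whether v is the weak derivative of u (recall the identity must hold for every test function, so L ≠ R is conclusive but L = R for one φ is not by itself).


LHS = -324/π^3 + 87/π, RHS = -324/π^3 + 87/π. Yes, v = u' weakly.

u(x) = -x**3 - x**2 + 2*x, classical derivative u'(x) = -3*x**2 - 2*x + 2.
φ(x) = sin(πx/3), so φ'(x) = π*cos(π*x/3)/3.
Note φ(0) = φ(3) = 0, so the boundary term u·φ vanishes.
LHS = ∫_0^3 u(x) φ'(x) dx = ∫_0^3 (-π*x^3*cos(π*x/3)/3 - π*x^2*cos(π*x/3)/3 + 2*π*x*cos(π*x/3)/3) dx. Term by term:
  ∫_0^3 -π*x^2*cos(π*x/3)/3 dx = 18/π;  ∫_0^3 -π*x^3*cos(π*x/3)/3 dx = -324/π^3 + 81/π;  ∫_0^3 2*π*x*cos(π*x/3)/3 dx = -12/π.
Sum: 18/π + -324/π^3 + 81/π − 12/π = -324/π^3 + 87/π.
So LHS = -324/π^3 + 87/π.
∫_0^3 v(x) φ(x) dx = ∫_0^3 (-3*x^2*sin(π*x/3) - 2*x*sin(π*x/3) + 2*sin(π*x/3)) dx. Term by term:
  ∫_0^3 2*sin(π*x/3) dx = 12/π;  ∫_0^3 -3*x^2*sin(π*x/3) dx = -81/π + 324/π^3;  ∫_0^3 -2*x*sin(π*x/3) dx = -18/π.
Sum: 12/π + -81/π + 324/π^3 − 18/π = -87/π + 324/π^3.
So RHS = -∫_0^3 v(x) φ(x) dx = -324/π^3 + 87/π.
LHS = RHS, so the identity holds for this test φ.
Moreover u is smooth here and v(x) = u'(x) = -3*x**2 - 2*x + 2 pointwise, so the identity holds for every test function. Hence v is the weak derivative of u.
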